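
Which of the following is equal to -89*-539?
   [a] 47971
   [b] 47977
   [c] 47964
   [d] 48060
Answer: a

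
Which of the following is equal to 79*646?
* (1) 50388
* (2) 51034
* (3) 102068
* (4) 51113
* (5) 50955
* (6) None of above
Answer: 2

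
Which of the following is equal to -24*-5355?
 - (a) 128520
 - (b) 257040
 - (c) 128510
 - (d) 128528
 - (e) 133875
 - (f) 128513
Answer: a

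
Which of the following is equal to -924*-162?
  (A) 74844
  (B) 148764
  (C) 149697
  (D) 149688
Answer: D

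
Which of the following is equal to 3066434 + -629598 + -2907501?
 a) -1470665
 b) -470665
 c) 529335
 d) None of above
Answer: b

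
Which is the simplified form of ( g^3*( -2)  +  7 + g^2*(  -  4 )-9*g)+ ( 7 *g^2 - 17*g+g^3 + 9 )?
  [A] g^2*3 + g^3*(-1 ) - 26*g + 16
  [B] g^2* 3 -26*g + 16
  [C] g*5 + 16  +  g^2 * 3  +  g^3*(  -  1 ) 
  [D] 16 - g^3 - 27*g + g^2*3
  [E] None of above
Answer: A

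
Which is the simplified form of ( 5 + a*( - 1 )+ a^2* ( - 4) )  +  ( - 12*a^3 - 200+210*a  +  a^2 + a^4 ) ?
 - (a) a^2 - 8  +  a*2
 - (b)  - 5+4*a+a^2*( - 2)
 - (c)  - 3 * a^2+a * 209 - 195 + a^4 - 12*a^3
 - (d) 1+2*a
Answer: c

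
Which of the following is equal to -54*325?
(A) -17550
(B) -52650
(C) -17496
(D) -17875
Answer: A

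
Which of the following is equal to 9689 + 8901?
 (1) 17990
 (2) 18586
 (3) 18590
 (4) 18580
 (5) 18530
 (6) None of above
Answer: 3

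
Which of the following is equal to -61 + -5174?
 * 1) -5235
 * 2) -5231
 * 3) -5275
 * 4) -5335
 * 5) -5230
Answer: 1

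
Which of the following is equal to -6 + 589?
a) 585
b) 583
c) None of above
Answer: b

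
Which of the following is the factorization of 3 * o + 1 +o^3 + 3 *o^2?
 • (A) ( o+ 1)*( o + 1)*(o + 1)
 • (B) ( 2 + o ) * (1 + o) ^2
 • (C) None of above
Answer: A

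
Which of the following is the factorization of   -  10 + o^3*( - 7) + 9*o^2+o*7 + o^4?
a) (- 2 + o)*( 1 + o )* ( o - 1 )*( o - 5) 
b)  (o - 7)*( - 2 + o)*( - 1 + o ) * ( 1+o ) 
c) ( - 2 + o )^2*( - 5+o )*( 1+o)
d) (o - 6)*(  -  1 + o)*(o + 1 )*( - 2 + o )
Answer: a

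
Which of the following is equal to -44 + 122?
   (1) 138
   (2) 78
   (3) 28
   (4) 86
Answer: 2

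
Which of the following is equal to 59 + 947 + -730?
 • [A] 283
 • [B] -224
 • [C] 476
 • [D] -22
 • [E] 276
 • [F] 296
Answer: E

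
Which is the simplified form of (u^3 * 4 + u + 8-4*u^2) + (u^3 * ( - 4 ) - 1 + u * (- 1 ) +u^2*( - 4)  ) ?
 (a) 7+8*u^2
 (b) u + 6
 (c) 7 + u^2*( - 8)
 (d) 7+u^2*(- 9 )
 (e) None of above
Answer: c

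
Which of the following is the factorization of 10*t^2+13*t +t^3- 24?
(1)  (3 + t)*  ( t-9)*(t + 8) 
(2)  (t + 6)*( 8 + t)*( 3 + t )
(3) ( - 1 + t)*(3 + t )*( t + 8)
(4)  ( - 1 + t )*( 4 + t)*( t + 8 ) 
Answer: 3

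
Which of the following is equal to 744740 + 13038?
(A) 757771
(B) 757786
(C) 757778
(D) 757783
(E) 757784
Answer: C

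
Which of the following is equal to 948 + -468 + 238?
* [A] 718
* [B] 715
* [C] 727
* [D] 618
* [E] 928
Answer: A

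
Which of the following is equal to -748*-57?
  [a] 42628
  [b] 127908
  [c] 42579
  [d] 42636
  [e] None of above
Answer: d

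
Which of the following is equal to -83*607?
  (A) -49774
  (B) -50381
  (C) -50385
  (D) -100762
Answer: B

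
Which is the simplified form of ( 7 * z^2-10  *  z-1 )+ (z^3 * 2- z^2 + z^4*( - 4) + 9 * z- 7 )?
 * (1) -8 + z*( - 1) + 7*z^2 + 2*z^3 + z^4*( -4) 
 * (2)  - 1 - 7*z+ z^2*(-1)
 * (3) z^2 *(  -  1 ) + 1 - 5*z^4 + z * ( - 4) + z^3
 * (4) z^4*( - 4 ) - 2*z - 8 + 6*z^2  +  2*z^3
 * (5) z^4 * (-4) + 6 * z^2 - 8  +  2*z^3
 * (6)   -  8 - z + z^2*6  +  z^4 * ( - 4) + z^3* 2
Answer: 6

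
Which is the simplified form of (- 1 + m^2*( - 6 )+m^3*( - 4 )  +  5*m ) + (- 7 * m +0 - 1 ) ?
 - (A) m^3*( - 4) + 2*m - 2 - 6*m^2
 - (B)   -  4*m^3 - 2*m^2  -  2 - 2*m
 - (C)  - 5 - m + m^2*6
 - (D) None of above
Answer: D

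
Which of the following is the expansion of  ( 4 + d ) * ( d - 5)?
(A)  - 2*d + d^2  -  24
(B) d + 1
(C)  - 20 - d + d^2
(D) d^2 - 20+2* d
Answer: C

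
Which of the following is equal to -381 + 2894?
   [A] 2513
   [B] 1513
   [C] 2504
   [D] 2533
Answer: A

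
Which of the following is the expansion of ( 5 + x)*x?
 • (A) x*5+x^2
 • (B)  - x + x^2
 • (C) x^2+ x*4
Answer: A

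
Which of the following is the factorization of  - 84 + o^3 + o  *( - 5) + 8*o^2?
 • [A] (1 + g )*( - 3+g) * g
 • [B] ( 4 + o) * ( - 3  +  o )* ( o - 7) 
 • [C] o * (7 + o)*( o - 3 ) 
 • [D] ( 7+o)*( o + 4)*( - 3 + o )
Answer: D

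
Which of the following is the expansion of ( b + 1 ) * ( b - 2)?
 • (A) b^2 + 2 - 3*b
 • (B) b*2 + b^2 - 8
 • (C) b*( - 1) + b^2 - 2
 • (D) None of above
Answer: C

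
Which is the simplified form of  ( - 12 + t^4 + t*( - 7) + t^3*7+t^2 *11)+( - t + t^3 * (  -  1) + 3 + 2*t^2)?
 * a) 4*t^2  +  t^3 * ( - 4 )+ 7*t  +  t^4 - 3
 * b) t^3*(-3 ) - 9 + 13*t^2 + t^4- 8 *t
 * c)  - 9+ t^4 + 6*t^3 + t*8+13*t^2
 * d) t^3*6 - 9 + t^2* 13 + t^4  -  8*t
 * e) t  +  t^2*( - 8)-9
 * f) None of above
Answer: d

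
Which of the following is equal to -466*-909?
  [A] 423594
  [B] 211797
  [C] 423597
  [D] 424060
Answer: A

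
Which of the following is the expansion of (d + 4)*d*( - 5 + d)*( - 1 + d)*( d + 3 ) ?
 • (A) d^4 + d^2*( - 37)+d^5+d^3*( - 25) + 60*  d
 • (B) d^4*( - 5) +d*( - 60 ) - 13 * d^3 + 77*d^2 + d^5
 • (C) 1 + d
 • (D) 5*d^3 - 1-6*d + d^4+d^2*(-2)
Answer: A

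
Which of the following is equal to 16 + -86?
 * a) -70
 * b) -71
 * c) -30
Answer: a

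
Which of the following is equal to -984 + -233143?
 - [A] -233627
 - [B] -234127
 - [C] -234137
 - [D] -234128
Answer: B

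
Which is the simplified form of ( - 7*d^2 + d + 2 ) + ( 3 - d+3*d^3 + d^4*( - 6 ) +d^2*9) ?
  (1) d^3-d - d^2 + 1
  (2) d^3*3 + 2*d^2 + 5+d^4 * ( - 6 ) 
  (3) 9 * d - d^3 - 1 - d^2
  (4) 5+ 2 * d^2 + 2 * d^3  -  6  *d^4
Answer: 2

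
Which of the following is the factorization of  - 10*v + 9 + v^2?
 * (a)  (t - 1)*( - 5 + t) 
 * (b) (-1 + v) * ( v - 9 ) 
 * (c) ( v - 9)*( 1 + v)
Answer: b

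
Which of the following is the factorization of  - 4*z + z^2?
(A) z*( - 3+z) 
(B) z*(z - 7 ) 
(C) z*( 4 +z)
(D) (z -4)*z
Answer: D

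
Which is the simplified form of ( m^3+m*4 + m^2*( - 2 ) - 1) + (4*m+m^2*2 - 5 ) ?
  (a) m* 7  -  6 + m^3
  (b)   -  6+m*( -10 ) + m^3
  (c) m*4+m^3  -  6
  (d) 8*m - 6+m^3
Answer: d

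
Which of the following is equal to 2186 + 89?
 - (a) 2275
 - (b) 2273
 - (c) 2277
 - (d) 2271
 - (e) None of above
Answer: a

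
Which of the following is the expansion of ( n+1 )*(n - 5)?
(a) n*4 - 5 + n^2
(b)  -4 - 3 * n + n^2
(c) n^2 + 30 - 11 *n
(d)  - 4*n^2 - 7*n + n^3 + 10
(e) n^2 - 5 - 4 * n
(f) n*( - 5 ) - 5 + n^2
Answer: e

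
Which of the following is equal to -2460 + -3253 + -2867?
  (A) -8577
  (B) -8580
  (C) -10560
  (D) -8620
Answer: B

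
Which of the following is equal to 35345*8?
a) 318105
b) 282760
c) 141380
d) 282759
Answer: b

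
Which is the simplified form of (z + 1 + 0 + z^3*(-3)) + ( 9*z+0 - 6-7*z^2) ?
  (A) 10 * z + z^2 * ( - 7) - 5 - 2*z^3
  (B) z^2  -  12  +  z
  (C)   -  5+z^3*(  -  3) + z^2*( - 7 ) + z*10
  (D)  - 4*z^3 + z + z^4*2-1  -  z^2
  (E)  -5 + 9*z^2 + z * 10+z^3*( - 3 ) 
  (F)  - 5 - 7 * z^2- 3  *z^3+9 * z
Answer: C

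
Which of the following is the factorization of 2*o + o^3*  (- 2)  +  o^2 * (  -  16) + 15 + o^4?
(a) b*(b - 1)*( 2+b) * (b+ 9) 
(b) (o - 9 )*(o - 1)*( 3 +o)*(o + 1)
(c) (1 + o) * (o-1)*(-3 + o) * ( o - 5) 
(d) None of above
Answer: d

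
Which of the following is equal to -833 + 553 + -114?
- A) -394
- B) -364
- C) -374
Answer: A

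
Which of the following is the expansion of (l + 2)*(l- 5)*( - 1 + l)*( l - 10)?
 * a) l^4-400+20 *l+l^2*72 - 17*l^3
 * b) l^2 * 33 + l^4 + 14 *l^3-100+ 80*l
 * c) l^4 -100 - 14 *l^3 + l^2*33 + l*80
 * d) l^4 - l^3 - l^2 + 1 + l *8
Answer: c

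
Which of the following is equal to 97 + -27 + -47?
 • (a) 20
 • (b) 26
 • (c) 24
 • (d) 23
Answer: d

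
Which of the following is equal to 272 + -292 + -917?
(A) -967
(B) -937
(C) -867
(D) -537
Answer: B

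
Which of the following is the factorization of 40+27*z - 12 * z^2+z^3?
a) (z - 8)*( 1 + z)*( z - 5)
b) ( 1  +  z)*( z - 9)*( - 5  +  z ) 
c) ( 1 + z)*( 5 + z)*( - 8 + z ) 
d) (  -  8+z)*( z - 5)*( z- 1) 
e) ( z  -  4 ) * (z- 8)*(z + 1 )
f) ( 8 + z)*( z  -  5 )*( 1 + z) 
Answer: a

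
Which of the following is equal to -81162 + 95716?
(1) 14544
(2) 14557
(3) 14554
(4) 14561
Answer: 3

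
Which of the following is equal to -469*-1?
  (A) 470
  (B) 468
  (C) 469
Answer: C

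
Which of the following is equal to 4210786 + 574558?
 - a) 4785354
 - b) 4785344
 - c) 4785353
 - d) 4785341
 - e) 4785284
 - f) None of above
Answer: b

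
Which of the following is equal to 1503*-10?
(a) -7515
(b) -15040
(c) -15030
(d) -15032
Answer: c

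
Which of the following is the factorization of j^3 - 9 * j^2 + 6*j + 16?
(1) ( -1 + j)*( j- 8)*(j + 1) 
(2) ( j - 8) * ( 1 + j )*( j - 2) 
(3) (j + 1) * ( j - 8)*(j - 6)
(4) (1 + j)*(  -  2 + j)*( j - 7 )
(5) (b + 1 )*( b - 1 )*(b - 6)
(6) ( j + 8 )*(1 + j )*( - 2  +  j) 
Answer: 2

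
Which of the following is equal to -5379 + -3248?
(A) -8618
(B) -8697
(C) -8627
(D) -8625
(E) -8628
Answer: C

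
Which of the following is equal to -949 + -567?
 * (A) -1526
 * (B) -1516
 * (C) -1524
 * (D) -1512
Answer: B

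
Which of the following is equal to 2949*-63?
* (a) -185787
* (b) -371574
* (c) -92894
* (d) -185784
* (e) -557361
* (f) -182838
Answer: a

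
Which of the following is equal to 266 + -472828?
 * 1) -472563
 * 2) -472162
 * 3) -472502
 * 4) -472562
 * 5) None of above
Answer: 4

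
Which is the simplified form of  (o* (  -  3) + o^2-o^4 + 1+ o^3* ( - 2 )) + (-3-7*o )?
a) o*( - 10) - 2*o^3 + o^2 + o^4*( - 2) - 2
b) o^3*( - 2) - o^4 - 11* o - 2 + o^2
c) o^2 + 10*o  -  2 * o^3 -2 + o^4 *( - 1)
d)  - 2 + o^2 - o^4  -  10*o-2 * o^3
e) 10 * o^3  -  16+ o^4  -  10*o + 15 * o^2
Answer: d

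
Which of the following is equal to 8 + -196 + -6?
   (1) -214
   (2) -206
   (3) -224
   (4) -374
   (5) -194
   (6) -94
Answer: 5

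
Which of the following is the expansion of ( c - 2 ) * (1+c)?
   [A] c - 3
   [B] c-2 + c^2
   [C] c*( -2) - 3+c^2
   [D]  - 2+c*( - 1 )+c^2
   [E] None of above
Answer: D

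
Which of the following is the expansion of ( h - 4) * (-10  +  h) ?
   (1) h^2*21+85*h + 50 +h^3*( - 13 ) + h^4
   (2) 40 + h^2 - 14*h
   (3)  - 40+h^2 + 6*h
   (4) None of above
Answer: 2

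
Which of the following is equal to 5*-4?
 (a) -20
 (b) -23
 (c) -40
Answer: a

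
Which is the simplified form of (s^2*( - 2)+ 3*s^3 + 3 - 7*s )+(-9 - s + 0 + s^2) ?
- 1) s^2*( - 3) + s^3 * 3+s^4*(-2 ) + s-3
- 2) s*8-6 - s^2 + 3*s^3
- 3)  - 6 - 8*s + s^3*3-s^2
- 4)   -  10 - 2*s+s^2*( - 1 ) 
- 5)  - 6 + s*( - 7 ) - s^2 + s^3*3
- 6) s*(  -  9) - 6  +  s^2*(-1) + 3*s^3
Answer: 3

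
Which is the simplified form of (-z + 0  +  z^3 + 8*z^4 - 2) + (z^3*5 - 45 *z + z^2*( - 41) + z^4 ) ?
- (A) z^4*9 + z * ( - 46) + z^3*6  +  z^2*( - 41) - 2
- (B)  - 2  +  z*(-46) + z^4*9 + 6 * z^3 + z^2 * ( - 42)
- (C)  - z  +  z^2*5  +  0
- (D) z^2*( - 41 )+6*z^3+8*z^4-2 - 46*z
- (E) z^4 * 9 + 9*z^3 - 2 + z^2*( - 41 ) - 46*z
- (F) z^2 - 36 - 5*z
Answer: A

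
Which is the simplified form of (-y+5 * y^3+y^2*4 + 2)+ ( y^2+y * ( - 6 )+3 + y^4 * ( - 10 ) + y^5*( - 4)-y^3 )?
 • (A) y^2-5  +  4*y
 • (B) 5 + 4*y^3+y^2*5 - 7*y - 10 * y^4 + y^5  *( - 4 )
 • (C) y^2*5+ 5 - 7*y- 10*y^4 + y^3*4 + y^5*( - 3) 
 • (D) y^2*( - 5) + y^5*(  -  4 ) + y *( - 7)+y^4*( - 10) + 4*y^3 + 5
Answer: B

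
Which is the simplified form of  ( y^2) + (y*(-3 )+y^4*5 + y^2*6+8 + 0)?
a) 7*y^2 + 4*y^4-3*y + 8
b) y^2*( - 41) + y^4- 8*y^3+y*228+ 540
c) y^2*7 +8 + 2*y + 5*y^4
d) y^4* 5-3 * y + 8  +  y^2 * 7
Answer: d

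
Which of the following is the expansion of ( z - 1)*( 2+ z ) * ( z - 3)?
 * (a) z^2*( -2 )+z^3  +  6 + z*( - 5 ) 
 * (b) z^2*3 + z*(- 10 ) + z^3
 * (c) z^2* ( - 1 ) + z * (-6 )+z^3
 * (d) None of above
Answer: a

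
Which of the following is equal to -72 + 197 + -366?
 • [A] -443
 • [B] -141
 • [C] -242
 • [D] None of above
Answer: D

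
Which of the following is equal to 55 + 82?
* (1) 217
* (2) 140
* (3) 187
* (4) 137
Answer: 4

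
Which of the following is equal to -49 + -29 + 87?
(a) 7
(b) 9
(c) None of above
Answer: b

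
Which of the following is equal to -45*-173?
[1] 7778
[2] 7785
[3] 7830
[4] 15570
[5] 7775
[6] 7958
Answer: 2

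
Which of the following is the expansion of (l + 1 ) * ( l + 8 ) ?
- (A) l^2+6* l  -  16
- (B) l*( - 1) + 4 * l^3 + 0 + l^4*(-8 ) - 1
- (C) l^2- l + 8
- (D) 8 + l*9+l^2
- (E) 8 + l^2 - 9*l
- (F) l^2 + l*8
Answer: D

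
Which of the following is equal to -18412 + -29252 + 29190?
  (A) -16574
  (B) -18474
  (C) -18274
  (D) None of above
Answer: B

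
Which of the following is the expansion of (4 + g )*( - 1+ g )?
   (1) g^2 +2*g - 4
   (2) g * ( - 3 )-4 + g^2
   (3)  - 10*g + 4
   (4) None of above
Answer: 4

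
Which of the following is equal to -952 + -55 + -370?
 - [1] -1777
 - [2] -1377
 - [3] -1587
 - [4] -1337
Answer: 2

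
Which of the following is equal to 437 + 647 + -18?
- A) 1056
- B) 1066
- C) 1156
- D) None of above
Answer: B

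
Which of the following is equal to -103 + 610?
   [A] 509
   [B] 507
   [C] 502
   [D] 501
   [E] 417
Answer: B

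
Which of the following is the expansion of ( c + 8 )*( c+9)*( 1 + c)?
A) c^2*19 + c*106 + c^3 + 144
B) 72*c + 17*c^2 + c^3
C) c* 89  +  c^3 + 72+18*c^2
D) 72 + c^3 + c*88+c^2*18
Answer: C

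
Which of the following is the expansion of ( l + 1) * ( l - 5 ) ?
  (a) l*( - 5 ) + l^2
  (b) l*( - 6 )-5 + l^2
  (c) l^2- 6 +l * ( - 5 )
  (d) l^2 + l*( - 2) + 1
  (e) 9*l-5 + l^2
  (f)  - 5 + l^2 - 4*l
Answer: f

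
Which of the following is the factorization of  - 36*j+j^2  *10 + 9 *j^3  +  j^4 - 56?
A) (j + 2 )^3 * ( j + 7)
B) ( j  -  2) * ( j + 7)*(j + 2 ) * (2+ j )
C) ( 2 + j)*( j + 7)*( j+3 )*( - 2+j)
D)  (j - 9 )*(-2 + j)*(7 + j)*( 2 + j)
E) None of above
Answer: B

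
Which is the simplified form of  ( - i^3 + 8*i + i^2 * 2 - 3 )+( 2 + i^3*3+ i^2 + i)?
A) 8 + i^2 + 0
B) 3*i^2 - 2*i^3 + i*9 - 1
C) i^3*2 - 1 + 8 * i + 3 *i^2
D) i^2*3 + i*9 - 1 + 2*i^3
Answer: D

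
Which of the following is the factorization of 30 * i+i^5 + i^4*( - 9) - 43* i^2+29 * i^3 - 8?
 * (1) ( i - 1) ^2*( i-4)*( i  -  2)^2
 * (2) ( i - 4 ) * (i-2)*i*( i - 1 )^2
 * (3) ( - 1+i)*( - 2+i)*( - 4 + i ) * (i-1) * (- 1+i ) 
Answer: 3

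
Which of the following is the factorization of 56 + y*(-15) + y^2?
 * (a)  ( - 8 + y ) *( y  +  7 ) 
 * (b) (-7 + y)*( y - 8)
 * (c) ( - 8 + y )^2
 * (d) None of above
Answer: b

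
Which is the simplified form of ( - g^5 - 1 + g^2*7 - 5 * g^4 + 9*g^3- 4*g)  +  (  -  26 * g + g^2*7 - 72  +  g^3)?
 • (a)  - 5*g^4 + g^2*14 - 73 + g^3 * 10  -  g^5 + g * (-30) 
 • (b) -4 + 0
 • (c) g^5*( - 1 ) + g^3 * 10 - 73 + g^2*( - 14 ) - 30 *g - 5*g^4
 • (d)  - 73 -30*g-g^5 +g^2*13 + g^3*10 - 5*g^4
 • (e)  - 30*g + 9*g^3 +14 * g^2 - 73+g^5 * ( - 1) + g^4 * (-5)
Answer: a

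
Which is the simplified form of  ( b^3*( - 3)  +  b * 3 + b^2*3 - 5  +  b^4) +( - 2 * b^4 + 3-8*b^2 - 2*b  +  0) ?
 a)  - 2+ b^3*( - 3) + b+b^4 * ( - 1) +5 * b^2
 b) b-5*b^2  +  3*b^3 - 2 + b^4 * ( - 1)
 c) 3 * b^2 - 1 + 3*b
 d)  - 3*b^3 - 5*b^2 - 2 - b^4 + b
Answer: d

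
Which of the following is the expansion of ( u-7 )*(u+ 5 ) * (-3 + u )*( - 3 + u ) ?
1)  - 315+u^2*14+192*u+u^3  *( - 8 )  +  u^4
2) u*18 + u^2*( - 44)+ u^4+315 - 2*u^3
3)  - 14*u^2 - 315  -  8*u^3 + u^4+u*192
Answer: 3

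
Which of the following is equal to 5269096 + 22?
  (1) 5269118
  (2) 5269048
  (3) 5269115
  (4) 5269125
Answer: 1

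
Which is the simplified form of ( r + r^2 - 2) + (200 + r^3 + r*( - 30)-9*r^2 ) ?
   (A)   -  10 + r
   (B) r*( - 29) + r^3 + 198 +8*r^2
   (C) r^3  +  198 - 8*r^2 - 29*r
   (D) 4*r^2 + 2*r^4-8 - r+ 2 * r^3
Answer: C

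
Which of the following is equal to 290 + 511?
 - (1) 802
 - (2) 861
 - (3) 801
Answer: 3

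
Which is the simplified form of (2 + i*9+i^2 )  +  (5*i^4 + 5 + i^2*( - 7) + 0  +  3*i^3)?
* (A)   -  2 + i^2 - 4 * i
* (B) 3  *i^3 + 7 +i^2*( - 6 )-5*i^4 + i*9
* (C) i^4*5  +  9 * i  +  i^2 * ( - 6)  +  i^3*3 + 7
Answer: C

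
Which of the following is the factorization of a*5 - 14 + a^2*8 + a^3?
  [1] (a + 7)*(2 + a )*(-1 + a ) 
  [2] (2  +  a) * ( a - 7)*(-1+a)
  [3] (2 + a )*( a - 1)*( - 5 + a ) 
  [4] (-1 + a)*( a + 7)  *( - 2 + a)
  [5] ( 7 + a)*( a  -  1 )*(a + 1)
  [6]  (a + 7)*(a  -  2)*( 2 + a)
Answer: 1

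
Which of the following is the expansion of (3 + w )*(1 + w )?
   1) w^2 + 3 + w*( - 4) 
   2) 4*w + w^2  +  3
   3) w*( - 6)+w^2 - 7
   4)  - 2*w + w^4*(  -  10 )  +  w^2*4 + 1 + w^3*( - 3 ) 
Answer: 2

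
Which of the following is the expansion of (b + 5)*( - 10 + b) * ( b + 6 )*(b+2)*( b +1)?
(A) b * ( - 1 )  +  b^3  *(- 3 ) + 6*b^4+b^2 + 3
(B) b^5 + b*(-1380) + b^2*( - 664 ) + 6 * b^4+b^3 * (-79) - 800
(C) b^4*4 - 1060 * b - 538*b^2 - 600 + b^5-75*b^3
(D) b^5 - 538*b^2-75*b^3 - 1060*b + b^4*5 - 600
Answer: C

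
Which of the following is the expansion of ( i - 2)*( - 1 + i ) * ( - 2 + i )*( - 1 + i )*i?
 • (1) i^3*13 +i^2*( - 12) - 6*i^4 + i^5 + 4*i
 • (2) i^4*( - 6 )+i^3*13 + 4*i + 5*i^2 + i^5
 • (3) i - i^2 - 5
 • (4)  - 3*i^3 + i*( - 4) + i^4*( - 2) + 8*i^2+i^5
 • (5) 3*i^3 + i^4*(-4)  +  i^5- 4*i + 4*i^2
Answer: 1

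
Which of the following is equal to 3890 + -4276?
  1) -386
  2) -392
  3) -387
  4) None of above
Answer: 1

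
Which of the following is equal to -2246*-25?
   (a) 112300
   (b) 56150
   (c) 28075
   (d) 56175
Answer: b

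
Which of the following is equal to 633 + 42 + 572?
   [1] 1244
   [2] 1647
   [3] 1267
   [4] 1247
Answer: 4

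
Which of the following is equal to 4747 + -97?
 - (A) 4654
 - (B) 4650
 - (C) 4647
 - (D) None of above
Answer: B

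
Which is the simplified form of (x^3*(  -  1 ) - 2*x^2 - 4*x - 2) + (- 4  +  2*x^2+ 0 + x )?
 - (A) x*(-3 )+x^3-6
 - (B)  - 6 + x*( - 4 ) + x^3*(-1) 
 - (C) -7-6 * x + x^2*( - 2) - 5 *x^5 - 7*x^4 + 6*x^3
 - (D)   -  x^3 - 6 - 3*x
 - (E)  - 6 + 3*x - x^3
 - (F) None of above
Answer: D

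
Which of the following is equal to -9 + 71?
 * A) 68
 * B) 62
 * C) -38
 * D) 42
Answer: B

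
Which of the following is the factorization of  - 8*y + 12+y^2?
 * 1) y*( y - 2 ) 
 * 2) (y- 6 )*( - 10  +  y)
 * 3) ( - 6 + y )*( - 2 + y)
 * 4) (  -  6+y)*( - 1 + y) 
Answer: 3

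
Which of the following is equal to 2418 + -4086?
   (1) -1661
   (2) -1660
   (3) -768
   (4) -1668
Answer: 4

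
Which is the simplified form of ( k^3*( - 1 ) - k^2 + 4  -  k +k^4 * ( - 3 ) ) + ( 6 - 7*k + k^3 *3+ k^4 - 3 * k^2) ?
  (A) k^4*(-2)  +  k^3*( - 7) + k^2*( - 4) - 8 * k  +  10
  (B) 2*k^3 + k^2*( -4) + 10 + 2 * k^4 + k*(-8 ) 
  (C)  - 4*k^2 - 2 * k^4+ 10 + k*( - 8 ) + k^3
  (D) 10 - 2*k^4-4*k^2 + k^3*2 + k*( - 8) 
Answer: D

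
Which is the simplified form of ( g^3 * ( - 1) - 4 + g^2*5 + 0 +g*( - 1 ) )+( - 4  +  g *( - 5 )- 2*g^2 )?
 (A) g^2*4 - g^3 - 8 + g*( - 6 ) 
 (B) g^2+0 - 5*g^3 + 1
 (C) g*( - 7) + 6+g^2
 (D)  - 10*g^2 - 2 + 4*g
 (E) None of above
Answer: E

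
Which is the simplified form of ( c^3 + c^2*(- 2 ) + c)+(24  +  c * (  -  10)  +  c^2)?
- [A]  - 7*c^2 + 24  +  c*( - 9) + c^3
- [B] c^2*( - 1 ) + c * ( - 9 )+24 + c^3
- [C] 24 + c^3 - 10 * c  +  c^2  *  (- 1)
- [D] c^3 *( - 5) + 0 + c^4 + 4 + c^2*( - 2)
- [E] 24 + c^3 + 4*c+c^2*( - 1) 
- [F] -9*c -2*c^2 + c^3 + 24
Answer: B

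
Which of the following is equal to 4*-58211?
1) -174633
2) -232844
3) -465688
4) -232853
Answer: 2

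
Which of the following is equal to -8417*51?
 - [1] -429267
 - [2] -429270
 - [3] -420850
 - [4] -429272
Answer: 1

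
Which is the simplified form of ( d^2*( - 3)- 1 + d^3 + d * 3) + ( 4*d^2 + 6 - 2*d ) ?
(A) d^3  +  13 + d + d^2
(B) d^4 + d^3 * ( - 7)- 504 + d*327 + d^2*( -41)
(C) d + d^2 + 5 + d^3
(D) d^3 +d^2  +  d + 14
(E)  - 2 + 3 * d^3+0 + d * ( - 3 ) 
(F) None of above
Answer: C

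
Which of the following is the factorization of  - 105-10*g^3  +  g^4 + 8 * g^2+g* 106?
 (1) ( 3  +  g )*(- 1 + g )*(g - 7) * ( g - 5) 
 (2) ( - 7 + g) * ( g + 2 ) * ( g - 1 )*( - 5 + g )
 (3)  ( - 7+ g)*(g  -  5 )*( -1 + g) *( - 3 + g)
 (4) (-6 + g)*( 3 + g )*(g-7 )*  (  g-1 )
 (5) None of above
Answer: 1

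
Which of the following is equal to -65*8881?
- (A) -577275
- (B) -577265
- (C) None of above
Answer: B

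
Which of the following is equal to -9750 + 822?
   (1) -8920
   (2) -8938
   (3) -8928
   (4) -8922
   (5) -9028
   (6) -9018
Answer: 3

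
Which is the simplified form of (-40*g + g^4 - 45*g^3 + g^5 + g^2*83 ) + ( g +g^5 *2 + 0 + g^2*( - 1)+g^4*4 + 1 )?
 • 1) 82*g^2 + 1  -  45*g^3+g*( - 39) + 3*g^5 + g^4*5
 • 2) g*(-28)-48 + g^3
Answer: 1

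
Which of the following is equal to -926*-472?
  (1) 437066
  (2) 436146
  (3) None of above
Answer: 3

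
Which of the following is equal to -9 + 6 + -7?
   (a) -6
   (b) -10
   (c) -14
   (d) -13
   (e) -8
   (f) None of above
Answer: b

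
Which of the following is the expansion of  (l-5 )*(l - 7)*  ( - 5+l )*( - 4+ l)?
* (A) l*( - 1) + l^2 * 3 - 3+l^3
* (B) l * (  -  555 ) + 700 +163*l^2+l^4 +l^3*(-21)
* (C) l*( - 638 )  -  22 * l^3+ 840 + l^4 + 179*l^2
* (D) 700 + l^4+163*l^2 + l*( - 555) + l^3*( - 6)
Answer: B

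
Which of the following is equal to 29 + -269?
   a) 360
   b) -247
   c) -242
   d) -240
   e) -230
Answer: d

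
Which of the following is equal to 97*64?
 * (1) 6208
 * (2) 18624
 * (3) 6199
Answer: 1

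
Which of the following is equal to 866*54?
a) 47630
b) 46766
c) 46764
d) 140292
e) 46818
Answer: c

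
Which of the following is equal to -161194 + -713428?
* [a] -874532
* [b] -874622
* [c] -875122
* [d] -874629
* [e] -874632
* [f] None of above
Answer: b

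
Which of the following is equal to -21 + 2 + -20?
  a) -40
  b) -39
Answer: b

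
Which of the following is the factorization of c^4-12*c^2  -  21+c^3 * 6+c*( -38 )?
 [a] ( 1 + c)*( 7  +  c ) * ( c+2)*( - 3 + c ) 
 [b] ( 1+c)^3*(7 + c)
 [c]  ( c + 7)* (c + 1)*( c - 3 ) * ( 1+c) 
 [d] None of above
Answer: c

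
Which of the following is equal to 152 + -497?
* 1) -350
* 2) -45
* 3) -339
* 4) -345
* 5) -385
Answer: 4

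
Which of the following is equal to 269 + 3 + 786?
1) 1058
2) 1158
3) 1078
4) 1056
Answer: 1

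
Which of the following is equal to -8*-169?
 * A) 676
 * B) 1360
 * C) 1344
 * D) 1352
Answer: D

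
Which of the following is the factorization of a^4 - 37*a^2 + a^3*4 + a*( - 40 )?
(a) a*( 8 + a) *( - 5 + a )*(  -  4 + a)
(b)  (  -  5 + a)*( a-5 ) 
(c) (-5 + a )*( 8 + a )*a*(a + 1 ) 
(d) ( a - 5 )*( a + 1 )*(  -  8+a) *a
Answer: c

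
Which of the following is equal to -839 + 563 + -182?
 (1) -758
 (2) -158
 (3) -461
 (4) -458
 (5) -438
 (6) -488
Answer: 4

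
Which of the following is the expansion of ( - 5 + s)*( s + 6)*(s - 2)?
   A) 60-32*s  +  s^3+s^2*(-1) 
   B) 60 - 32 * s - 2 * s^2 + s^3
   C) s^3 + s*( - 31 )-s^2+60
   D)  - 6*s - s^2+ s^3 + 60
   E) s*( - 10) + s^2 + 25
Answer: A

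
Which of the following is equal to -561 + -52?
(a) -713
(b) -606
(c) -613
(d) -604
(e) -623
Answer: c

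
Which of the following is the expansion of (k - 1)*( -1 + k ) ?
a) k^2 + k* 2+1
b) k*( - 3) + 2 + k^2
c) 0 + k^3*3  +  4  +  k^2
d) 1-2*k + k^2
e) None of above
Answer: d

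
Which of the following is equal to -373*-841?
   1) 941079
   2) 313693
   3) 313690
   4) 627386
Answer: 2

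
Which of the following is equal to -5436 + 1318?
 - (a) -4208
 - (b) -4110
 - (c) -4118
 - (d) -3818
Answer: c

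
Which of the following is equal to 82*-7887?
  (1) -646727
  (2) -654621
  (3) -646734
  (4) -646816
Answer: 3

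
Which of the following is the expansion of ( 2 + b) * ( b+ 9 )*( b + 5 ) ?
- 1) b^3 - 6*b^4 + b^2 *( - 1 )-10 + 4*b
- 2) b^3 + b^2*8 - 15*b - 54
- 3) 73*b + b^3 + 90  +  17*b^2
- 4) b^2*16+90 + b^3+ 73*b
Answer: 4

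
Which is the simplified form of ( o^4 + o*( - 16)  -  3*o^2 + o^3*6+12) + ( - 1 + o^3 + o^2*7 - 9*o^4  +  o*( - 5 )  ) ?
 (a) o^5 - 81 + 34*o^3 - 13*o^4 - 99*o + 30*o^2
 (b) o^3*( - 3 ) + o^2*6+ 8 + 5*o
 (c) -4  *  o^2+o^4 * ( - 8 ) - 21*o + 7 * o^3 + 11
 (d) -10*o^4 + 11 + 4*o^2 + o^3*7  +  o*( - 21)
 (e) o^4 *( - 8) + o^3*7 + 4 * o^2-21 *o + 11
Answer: e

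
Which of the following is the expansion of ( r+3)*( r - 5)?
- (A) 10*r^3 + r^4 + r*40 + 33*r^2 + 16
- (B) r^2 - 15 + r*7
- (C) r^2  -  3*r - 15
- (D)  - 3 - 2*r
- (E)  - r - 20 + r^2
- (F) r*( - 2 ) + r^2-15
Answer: F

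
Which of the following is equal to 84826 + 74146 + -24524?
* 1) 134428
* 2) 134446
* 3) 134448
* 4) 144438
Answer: 3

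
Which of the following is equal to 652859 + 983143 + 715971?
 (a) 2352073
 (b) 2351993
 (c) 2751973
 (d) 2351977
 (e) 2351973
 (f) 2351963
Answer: e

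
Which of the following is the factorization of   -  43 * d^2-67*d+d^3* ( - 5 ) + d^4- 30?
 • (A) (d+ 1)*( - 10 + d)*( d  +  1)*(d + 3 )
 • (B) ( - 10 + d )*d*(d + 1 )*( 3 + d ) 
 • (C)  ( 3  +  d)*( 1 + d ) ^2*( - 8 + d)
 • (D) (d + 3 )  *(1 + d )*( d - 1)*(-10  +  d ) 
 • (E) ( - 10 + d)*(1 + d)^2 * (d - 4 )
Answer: A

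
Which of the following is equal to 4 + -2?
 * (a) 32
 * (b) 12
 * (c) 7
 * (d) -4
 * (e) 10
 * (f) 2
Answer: f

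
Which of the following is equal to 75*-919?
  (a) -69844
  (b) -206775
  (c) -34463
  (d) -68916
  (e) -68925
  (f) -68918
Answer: e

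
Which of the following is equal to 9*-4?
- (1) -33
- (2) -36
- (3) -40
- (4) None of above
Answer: 2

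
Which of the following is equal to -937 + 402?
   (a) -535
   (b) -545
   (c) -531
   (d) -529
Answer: a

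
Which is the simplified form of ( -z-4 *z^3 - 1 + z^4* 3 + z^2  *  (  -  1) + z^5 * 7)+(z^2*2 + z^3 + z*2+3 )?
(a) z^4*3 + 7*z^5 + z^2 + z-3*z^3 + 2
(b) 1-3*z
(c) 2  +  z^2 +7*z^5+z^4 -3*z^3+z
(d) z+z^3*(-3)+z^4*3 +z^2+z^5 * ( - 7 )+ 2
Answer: a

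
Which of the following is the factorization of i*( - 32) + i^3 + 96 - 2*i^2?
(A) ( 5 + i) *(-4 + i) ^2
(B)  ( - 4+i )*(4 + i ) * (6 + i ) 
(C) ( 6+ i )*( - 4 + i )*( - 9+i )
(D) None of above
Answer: D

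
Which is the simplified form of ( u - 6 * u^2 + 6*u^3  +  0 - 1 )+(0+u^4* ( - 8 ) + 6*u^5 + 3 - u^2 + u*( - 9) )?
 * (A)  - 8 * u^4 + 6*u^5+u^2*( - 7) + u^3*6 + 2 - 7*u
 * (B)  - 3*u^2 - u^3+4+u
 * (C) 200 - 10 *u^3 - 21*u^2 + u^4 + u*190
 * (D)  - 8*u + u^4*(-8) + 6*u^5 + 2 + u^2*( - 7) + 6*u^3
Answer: D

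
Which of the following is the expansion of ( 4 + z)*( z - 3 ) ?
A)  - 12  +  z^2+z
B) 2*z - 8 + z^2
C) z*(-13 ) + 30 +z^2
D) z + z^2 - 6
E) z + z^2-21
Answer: A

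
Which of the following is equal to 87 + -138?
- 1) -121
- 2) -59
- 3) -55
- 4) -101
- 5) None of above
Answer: 5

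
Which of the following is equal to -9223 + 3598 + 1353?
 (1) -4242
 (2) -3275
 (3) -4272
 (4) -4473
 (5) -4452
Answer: 3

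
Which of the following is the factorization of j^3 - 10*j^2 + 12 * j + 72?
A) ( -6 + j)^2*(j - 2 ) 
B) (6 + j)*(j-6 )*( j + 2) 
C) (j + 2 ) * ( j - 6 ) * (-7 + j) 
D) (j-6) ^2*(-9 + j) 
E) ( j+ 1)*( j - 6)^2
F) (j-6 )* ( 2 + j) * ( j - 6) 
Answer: F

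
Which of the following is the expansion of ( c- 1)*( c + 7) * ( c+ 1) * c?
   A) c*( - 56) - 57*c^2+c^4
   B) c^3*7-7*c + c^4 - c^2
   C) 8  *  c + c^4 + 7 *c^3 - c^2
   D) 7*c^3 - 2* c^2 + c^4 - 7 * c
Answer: B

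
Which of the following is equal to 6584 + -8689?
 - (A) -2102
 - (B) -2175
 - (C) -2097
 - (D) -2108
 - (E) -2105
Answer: E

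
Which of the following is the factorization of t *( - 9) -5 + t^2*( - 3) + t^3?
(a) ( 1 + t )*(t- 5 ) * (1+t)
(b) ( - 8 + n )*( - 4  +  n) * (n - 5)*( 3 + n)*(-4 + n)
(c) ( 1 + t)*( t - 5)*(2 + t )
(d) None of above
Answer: a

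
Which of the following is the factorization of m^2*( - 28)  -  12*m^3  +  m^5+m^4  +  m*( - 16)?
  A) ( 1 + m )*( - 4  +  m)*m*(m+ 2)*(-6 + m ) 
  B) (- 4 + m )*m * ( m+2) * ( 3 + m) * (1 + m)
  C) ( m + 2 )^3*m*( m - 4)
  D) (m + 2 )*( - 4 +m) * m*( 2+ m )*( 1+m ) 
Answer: D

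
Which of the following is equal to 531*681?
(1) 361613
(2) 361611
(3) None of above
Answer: 2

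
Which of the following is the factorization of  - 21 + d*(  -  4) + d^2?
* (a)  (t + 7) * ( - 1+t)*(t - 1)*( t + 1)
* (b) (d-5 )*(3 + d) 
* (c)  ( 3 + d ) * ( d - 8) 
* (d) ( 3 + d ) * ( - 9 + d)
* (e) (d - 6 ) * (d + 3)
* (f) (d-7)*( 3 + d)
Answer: f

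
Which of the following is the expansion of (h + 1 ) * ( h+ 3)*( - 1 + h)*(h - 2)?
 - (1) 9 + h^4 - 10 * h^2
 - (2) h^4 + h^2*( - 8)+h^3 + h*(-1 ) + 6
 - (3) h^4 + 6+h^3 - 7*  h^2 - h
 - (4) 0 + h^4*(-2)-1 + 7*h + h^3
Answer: 3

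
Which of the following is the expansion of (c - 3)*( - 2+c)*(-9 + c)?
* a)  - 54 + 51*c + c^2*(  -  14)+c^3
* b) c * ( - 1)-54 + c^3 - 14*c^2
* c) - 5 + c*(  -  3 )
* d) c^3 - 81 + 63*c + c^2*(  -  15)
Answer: a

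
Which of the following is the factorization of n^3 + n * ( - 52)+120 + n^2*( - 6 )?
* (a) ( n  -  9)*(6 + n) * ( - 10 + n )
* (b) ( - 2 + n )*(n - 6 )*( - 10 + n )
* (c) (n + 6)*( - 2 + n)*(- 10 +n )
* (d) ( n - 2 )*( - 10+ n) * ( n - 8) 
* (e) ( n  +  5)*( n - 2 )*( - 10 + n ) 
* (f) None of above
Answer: c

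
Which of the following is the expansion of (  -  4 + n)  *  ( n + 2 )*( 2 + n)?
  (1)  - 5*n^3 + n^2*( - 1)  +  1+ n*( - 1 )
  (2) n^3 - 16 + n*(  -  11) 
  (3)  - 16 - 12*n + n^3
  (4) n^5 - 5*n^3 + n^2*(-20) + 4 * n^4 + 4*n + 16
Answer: 3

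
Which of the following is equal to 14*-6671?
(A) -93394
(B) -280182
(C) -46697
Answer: A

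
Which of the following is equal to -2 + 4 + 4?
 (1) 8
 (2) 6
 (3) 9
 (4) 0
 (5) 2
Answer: 2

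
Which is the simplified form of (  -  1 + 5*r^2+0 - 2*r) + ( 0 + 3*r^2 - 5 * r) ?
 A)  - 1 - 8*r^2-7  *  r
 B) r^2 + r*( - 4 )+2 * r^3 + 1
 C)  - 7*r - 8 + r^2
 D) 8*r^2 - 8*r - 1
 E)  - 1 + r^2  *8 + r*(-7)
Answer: E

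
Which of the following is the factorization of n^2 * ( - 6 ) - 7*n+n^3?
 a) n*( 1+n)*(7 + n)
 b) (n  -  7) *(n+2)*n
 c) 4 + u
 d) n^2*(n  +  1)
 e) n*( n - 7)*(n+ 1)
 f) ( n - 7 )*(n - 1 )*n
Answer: e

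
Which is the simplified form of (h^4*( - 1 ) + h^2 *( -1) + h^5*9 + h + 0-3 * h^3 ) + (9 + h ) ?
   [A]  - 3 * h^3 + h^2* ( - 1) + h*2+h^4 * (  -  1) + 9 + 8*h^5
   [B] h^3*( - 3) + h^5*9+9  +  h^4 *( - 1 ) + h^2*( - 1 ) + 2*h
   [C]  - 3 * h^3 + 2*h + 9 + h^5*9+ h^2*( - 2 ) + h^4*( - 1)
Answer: B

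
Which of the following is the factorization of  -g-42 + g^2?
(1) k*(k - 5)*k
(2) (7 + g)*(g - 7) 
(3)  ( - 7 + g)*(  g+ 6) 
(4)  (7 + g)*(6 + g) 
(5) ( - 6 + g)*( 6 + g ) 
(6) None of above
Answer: 3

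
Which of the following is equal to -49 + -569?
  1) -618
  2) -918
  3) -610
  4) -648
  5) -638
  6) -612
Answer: 1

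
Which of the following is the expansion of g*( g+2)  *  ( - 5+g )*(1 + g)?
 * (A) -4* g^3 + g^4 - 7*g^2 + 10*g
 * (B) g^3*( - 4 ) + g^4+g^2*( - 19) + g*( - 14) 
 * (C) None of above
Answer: C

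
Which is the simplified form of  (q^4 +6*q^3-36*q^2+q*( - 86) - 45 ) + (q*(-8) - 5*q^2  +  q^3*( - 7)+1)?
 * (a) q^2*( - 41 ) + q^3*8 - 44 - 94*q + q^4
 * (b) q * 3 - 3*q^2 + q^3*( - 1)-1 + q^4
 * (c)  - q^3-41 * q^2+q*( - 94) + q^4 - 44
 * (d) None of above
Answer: c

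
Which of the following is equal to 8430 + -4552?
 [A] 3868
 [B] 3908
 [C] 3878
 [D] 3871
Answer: C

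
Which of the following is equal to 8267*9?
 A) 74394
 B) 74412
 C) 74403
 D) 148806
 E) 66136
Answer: C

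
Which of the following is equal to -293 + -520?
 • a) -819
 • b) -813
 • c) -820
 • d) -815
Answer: b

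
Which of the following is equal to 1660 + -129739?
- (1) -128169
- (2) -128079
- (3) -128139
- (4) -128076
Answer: 2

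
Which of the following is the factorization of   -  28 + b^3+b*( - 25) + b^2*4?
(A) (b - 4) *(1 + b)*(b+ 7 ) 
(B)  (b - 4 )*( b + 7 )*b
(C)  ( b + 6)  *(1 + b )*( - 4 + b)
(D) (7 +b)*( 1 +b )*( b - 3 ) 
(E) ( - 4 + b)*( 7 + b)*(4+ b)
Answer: A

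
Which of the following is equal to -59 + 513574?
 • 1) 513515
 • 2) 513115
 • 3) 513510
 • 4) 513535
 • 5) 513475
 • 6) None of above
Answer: 1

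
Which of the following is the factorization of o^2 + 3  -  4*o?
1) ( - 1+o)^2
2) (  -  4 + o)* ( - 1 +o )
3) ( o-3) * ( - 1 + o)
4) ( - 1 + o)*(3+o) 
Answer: 3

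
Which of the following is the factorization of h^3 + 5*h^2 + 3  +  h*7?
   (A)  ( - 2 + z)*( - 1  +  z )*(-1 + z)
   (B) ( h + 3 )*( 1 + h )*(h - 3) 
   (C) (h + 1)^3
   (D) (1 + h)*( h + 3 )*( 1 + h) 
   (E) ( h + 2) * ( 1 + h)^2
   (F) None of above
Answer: D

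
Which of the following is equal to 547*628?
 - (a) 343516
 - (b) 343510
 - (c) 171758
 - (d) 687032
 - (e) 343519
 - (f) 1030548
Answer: a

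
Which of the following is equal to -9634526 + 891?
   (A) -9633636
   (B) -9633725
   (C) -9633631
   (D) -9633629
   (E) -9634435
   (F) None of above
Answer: F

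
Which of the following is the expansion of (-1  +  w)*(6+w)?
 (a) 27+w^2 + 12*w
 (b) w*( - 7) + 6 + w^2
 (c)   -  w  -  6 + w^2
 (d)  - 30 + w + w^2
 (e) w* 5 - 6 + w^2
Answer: e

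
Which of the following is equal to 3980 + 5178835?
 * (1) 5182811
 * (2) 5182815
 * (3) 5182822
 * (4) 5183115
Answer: 2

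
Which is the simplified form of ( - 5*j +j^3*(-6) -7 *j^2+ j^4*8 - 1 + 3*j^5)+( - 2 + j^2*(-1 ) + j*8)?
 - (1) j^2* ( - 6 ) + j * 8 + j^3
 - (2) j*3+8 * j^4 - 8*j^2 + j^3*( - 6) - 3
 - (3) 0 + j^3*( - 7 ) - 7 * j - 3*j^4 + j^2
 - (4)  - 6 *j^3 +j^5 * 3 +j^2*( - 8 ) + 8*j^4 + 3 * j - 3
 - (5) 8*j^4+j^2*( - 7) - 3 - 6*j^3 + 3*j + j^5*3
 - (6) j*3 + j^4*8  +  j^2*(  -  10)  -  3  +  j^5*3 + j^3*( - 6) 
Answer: 4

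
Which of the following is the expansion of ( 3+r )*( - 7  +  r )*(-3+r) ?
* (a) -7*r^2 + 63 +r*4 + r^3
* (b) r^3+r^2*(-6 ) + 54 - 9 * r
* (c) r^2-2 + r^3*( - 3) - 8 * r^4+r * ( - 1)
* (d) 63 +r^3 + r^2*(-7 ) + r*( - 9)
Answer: d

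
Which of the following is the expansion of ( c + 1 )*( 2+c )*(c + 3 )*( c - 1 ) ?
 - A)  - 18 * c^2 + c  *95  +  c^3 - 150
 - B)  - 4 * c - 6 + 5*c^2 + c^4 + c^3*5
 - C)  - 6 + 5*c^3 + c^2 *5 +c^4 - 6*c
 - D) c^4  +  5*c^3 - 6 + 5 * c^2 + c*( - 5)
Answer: D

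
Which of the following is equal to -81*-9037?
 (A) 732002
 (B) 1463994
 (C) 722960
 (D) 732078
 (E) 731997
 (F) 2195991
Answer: E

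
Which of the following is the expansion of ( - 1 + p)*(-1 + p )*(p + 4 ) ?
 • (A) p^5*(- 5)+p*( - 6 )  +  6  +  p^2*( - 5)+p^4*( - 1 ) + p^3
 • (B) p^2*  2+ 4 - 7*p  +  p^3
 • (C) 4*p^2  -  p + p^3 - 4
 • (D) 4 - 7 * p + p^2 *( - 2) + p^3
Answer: B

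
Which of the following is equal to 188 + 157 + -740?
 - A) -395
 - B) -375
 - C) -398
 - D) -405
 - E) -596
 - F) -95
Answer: A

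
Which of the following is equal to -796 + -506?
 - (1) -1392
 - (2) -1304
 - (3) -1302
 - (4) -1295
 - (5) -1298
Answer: 3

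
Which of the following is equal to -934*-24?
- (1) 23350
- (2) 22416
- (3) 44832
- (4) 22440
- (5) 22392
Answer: 2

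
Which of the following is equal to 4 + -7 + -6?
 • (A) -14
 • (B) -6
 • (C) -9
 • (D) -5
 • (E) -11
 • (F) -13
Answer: C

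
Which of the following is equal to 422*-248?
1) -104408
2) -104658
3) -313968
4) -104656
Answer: 4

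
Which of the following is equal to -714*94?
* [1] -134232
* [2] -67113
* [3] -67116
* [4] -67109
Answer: 3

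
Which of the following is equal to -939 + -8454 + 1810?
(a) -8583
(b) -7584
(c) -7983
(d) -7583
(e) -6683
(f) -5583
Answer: d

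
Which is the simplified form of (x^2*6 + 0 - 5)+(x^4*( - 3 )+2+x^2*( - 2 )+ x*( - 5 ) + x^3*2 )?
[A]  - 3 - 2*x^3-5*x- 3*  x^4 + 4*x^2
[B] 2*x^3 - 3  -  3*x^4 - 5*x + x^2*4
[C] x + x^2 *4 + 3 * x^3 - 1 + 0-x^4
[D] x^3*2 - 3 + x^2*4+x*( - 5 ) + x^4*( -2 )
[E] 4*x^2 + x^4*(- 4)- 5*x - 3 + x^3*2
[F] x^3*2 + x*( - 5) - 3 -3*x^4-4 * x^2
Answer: B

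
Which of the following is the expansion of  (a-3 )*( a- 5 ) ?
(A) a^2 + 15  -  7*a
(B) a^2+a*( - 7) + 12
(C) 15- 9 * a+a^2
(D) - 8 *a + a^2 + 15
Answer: D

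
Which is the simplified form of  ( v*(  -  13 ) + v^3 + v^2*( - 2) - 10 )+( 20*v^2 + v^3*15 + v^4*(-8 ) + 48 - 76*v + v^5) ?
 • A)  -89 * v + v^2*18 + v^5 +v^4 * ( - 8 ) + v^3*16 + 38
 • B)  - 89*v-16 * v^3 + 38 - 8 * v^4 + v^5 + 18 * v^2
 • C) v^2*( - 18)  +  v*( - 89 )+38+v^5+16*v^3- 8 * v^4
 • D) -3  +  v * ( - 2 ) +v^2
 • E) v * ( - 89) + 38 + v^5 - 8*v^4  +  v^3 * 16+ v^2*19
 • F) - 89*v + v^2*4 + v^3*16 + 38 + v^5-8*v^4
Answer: A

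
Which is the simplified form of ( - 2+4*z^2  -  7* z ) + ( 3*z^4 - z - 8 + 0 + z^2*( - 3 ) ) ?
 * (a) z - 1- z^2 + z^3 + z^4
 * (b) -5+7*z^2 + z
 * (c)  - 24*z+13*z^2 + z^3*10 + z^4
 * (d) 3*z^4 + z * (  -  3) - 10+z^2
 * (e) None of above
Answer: e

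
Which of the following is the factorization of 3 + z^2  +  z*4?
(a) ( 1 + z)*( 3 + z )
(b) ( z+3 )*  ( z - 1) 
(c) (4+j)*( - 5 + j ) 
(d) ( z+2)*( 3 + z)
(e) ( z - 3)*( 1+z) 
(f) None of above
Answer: a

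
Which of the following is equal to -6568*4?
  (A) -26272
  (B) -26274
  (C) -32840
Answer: A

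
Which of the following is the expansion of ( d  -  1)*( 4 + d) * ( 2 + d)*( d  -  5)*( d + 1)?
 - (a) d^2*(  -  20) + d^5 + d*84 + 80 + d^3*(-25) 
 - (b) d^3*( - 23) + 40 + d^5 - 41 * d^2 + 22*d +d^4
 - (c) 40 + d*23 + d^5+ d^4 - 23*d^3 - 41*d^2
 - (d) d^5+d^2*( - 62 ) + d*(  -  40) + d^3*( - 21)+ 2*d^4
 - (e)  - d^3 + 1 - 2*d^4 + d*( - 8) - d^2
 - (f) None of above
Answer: b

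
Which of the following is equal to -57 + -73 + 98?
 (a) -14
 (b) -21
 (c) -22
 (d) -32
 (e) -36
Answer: d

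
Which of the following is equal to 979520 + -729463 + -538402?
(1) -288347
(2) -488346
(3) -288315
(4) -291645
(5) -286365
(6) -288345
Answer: 6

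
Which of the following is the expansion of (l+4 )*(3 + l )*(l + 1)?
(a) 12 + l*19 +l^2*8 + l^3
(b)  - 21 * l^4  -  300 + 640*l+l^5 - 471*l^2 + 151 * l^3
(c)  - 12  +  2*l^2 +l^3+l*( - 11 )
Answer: a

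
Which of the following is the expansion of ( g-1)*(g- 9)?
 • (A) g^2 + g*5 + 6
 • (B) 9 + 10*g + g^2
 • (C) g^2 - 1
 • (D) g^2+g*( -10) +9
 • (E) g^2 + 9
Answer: D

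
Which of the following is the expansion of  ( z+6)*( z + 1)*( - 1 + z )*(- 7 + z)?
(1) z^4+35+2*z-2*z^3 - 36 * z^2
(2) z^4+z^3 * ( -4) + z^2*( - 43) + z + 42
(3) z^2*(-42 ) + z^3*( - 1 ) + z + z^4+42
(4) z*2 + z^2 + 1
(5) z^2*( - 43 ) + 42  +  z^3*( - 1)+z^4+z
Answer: 5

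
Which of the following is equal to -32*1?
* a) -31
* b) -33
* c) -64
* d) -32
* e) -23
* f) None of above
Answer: d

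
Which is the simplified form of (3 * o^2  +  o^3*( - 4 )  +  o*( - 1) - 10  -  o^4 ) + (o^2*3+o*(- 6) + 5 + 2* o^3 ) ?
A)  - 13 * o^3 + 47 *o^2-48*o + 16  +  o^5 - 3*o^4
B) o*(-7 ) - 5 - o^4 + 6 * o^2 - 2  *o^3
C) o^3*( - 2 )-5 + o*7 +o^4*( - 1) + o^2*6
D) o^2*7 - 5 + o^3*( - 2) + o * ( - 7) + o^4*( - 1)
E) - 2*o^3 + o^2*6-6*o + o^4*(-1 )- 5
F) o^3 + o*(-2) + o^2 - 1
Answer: B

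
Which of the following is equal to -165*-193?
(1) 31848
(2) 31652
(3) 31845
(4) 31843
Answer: 3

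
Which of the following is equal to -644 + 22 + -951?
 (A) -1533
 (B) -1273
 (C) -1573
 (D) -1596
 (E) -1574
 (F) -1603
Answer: C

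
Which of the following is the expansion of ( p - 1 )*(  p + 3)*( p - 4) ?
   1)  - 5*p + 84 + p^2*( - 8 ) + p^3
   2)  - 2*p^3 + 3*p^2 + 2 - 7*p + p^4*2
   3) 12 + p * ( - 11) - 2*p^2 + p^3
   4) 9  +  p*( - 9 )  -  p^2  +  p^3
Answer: 3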